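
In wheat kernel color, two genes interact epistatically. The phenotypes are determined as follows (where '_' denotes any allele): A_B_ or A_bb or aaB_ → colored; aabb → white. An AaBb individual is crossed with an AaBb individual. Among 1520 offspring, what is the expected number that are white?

Cross: AaBb × AaBb — consider each gene separately:
A gene: Aa × Aa → 1 AA, 2 Aa, 1 aa → 3 A_ : 1 aa (out of 4)
B gene: Bb × Bb → 1 BB, 2 Bb, 1 bb → 3 B_ : 1 bb (out of 4)
Genotype classes (out of 4 × 4 = 16): A_B_ = 3×3 = 9; A_bb = 3×1 = 3; aaB_ = 1×3 = 3; aabb = 1×1 = 1
Apply the phenotype rules: A_B_ (9) + A_bb (3) + aaB_ (3) → colored; aabb (1) → white
Phenotype counts (out of 16): 15 colored, 1 white
white: 1 out of 16 → fraction 1/16
Expected count = 1/16 × 1520 = 95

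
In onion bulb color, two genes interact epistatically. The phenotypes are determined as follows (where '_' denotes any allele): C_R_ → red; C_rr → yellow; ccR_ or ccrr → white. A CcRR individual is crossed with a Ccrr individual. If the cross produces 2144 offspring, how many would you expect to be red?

Cross: CcRR × Ccrr — consider each gene separately:
C gene: Cc × Cc → 1 CC, 2 Cc, 1 cc → 3 C_ : 1 cc (out of 4)
R gene: RR × rr → 4 Rr → 4 R_ (out of 4)
Genotype classes (out of 4 × 4 = 16): C_R_ = 3×4 = 12; ccR_ = 1×4 = 4
Apply the phenotype rules: C_R_ (12) → red; ccR_ (4) → white
Phenotype counts (out of 16): 12 red, 4 white
red: 12 out of 16 → fraction 3/4
Expected count = 3/4 × 2144 = 1608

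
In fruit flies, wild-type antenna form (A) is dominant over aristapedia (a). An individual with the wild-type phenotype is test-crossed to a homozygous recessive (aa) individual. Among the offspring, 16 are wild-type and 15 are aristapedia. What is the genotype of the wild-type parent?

Test cross: ? × aa
Offspring: 16 wild-type, 15 aristapedia — approximately 1:1.
A 1:1 ratio in a test cross indicates the unknown parent is heterozygous (Aa).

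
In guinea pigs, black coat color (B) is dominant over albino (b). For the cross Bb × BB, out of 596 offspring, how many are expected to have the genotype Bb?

Punnett square for Bb × BB:
Offspring genotypes: 2 BB, 2 Bb
Total offspring: 4
Count with target: 2
Probability: 2/4 = 1/2
Expected count = 1/2 × 596 = 298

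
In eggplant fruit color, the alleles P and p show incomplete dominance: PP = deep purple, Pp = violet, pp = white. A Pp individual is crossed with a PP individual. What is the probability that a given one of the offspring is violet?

Punnett square for Pp × PP:
Offspring genotypes: 2 PP, 2 Pp
Phenotype counts: 2 deep purple, 2 violet
violet: 2 out of 4
Probability: 2/4 = 1/2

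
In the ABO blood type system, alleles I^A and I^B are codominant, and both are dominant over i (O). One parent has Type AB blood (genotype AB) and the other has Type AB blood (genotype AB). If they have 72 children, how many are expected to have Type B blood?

Cross: AB × AB
Possible offspring genotypes: 1 AA, 2 AB, 1 BB
Blood type counts: 1 Type A, 2 Type AB, 1 Type B
Probability of Type B: 1/4
Expected count = 1/4 × 72 = 18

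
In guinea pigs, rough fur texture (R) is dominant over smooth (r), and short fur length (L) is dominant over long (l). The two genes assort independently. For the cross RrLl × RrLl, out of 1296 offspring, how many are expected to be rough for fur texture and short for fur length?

Dihybrid cross RrLl × RrLl — consider each gene separately:
fur texture: Rr × Rr → 1 RR, 2 Rr, 1 rr → 3 R_ : 1 rr (out of 4)
fur length: Ll × Ll → 1 LL, 2 Ll, 1 ll → 3 L_ : 1 ll (out of 4)
Looking for: rough (R_) and short (L_)
P(rough) = 3/4, P(short) = 3/4
P(both) = 3/4 × 3/4 = 9/16
Expected count = 9/16 × 1296 = 729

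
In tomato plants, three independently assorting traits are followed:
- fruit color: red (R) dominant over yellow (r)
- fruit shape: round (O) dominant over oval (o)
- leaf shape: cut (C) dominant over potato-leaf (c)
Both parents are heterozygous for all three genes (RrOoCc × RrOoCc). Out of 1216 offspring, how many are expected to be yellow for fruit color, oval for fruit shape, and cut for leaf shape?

Trihybrid cross: RrOoCc × RrOoCc
Each trait segregates independently with a 3:1 phenotypic ratio, so each gene contributes 3/4 (dominant) or 1/4 (recessive).
Target: yellow (fruit color), oval (fruit shape), cut (leaf shape)
Probability = product of independent per-trait probabilities
= 1/4 × 1/4 × 3/4 = 3/64
Expected count = 3/64 × 1216 = 57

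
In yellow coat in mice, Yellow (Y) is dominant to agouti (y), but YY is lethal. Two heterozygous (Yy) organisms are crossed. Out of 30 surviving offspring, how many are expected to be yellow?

Cross: Yy × Yy
Punnett square offspring (before lethality): 1 YY, 2 Yy, 1 yy
The YY genotype is lethal (embryos die); surviving offspring: 2 Yy, 1 yy
yellow: 2 out of 3 → fraction 2/3
Expected count = 2/3 × 30 = 20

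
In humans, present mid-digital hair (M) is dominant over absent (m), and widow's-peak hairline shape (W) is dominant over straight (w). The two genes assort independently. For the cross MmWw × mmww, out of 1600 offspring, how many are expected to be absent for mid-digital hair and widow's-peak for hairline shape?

Dihybrid cross MmWw × mmww — consider each gene separately:
mid-digital hair: Mm × mm → 2 Mm, 2 mm → 2 M_ : 2 mm (out of 4)
hairline shape: Ww × ww → 2 Ww, 2 ww → 2 W_ : 2 ww (out of 4)
Looking for: absent (mm) and widow's-peak (W_)
P(absent) = 2/4, P(widow's-peak) = 2/4
P(both) = 2/4 × 2/4 = 4/16 = 1/4
Expected count = 1/4 × 1600 = 400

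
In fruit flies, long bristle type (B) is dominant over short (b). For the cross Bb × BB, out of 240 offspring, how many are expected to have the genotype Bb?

Punnett square for Bb × BB:
Offspring genotypes: 2 BB, 2 Bb
Total offspring: 4
Count with target: 2
Probability: 2/4 = 1/2
Expected count = 1/2 × 240 = 120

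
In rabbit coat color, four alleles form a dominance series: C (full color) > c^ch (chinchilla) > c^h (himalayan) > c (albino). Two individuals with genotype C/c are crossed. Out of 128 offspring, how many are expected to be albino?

Cross: C/c × C/c
Allele dominance: C > c^ch > c^h > c
Offspring genotypes: 1 C/C, 2 C/c, 1 c/c
Phenotype counts: 3 full color, 1 albino
albino: 1 out of 4 → fraction 1/4
Expected count = 1/4 × 128 = 32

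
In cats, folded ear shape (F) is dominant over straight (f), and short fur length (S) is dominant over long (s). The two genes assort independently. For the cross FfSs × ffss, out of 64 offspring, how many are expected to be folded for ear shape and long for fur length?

Dihybrid cross FfSs × ffss — consider each gene separately:
ear shape: Ff × ff → 2 Ff, 2 ff → 2 F_ : 2 ff (out of 4)
fur length: Ss × ss → 2 Ss, 2 ss → 2 S_ : 2 ss (out of 4)
Looking for: folded (F_) and long (ss)
P(folded) = 2/4, P(long) = 2/4
P(both) = 2/4 × 2/4 = 4/16 = 1/4
Expected count = 1/4 × 64 = 16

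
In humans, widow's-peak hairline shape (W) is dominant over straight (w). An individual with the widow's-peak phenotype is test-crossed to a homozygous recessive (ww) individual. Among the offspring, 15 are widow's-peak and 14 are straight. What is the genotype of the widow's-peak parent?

Test cross: ? × ww
Offspring: 15 widow's-peak, 14 straight — approximately 1:1.
A 1:1 ratio in a test cross indicates the unknown parent is heterozygous (Ww).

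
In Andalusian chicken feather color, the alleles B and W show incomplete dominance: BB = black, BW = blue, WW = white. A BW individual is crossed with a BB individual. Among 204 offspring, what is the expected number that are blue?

Punnett square for BW × BB:
Offspring genotypes: 2 BB, 2 BW
Phenotype counts: 2 black, 2 blue
blue: 2 out of 4 → fraction 1/2
Expected count = 1/2 × 204 = 102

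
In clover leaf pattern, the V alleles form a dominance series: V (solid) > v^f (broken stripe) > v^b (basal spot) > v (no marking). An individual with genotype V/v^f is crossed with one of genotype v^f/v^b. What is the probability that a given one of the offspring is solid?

Cross: V/v^f × v^f/v^b
Allele dominance: V > v^f > v^b > v
Offspring genotypes: 1 V/v^f, 1 V/v^b, 1 v^f/v^f, 1 v^f/v^b
Phenotype counts: 2 solid, 2 broken stripe
solid: 2 out of 4
Probability: 2/4 = 1/2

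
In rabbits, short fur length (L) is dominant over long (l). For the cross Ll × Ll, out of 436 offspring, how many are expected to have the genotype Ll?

Punnett square for Ll × Ll:
Offspring genotypes: 1 LL, 2 Ll, 1 ll
Total offspring: 4
Count with target: 2
Probability: 2/4 = 1/2
Expected count = 1/2 × 436 = 218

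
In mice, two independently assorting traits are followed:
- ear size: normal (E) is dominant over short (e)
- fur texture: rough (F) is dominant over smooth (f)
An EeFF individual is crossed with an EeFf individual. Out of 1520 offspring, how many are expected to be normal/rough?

Dihybrid cross EeFF × EeFf — consider each gene separately:
ear size: Ee × Ee → 1 EE, 2 Ee, 1 ee → 3 E_ : 1 ee (out of 4)
fur texture: FF × Ff → 2 FF, 2 Ff → 4 F_ (out of 4)
Combine (counts out of 4 × 4 = 16): normal/rough (E_F_) = 3×4 = 12; short/rough (eeF_) = 1×4 = 4
Phenotype counts (out of 16): 12 normal/rough, 4 short/rough
normal/rough: 12 out of 16 → fraction 3/4
Expected count = 3/4 × 1520 = 1140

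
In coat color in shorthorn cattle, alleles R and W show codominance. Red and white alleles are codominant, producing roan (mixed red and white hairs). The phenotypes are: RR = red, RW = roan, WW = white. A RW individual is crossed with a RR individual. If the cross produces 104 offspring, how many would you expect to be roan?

Punnett square for RW × RR:
Offspring genotypes: 2 RR, 2 RW
Phenotype counts: 2 red, 2 roan
roan: 2 out of 4 → fraction 1/2
Expected count = 1/2 × 104 = 52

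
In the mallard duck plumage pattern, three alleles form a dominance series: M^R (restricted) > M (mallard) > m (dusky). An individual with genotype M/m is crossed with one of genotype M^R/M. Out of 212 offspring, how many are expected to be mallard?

Cross: M/m × M^R/M
Allele dominance: M^R > M > m
Offspring genotypes: 1 M^R/M, 1 M/M, 1 M^R/m, 1 M/m
Phenotype counts: 2 restricted, 2 mallard
mallard: 2 out of 4 → fraction 1/2
Expected count = 1/2 × 212 = 106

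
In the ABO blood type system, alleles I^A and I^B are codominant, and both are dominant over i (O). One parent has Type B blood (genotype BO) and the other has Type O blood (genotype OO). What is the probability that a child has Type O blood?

Cross: BO × OO
Possible offspring genotypes: 2 BO, 2 OO
Blood type counts: 2 Type B, 2 Type O
Probability of Type O: 2/4 = 1/2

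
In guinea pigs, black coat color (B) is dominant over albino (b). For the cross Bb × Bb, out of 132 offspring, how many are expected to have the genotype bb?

Punnett square for Bb × Bb:
Offspring genotypes: 1 BB, 2 Bb, 1 bb
Total offspring: 4
Count with target: 1
Probability: 1/4
Expected count = 1/4 × 132 = 33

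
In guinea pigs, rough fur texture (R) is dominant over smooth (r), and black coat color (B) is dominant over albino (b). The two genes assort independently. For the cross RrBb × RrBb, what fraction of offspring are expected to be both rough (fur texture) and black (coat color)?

Dihybrid cross RrBb × RrBb — consider each gene separately:
fur texture: Rr × Rr → 1 RR, 2 Rr, 1 rr → 3 R_ : 1 rr (out of 4)
coat color: Bb × Bb → 1 BB, 2 Bb, 1 bb → 3 B_ : 1 bb (out of 4)
Looking for: rough (R_) and black (B_)
P(rough) = 3/4, P(black) = 3/4
P(both) = 3/4 × 3/4 = 9/16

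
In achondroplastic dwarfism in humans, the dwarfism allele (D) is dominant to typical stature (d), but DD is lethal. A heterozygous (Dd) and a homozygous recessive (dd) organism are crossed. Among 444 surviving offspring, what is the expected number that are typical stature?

Cross: Dd × dd
Punnett square offspring (before lethality): 2 Dd, 2 dd
No DD offspring are produced in this cross.
typical stature: 2 out of 4 → fraction 1/2
Expected count = 1/2 × 444 = 222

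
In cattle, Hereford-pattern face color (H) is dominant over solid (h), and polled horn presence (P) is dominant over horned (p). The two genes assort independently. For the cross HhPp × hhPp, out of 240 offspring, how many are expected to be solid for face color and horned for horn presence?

Dihybrid cross HhPp × hhPp — consider each gene separately:
face color: Hh × hh → 2 Hh, 2 hh → 2 H_ : 2 hh (out of 4)
horn presence: Pp × Pp → 1 PP, 2 Pp, 1 pp → 3 P_ : 1 pp (out of 4)
Looking for: solid (hh) and horned (pp)
P(solid) = 2/4, P(horned) = 1/4
P(both) = 2/4 × 1/4 = 2/16 = 1/8
Expected count = 1/8 × 240 = 30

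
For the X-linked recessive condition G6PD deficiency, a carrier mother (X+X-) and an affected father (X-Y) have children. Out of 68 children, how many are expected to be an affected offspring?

Cross: X+X- × X-Y
Offspring: 1 X+X-, 1 X+Y, 1 X-X-, 1 X-Y
Probability of an affected offspring: 2/4 = 1/2
Expected count = 1/2 × 68 = 34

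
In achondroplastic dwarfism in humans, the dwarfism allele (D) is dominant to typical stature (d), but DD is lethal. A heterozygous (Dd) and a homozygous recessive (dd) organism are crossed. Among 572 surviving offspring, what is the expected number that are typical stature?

Cross: Dd × dd
Punnett square offspring (before lethality): 2 Dd, 2 dd
No DD offspring are produced in this cross.
typical stature: 2 out of 4 → fraction 1/2
Expected count = 1/2 × 572 = 286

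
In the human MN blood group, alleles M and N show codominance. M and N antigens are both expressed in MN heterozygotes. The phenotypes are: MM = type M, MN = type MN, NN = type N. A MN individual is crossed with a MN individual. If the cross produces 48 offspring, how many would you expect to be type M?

Punnett square for MN × MN:
Offspring genotypes: 1 MM, 2 MN, 1 NN
Phenotype counts: 1 type M, 2 type MN, 1 type N
type M: 1 out of 4 → fraction 1/4
Expected count = 1/4 × 48 = 12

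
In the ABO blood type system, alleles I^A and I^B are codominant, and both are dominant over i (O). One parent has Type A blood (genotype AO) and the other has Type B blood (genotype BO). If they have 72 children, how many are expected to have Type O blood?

Cross: AO × BO
Possible offspring genotypes: 1 AB, 1 AO, 1 BO, 1 OO
Blood type counts: 1 Type AB, 1 Type A, 1 Type B, 1 Type O
Probability of Type O: 1/4
Expected count = 1/4 × 72 = 18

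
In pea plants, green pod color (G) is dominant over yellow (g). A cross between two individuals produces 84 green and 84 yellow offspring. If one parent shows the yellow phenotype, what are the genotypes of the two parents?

Observed offspring: 84 green, 84 yellow
The observed ratio simplifies to 1:1. One parent shows yellow, so its genotype must be gg. A 1:1 offspring split requires the other parent to be heterozygous (Gg).
Parent genotypes: gg × Gg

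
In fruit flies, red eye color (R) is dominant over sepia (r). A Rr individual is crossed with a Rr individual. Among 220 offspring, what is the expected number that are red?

Punnett square for Rr × Rr:
Offspring genotypes: 1 RR, 2 Rr, 1 rr
red: 3, sepia: 1
red: 3 out of 4 → fraction 3/4
Expected count = 3/4 × 220 = 165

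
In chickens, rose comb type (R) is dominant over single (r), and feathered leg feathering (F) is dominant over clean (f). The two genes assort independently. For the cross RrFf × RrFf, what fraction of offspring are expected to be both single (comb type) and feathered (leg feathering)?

Dihybrid cross RrFf × RrFf — consider each gene separately:
comb type: Rr × Rr → 1 RR, 2 Rr, 1 rr → 3 R_ : 1 rr (out of 4)
leg feathering: Ff × Ff → 1 FF, 2 Ff, 1 ff → 3 F_ : 1 ff (out of 4)
Looking for: single (rr) and feathered (F_)
P(single) = 1/4, P(feathered) = 3/4
P(both) = 1/4 × 3/4 = 3/16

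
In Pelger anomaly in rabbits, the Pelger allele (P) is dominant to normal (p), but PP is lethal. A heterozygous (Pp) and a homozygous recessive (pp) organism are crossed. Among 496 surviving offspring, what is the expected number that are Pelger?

Cross: Pp × pp
Punnett square offspring (before lethality): 2 Pp, 2 pp
No PP offspring are produced in this cross.
Pelger: 2 out of 4 → fraction 1/2
Expected count = 1/2 × 496 = 248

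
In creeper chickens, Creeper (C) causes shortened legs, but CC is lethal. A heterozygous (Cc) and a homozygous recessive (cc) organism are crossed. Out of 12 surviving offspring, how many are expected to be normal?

Cross: Cc × cc
Punnett square offspring (before lethality): 2 Cc, 2 cc
No CC offspring are produced in this cross.
normal: 2 out of 4 → fraction 1/2
Expected count = 1/2 × 12 = 6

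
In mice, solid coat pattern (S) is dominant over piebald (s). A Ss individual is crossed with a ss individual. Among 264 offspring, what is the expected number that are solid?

Punnett square for Ss × ss:
Offspring genotypes: 2 Ss, 2 ss
solid: 2, piebald: 2
solid: 2 out of 4 → fraction 1/2
Expected count = 1/2 × 264 = 132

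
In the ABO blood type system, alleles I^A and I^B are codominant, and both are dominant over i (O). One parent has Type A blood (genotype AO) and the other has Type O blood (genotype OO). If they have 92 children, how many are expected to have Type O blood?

Cross: AO × OO
Possible offspring genotypes: 2 AO, 2 OO
Blood type counts: 2 Type A, 2 Type O
Probability of Type O: 2/4 = 1/2
Expected count = 1/2 × 92 = 46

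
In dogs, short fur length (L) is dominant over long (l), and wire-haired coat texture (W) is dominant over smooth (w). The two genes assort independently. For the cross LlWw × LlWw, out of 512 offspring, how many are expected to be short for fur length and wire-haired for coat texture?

Dihybrid cross LlWw × LlWw — consider each gene separately:
fur length: Ll × Ll → 1 LL, 2 Ll, 1 ll → 3 L_ : 1 ll (out of 4)
coat texture: Ww × Ww → 1 WW, 2 Ww, 1 ww → 3 W_ : 1 ww (out of 4)
Looking for: short (L_) and wire-haired (W_)
P(short) = 3/4, P(wire-haired) = 3/4
P(both) = 3/4 × 3/4 = 9/16
Expected count = 9/16 × 512 = 288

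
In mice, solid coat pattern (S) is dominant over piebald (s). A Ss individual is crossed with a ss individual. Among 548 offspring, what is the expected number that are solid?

Punnett square for Ss × ss:
Offspring genotypes: 2 Ss, 2 ss
solid: 2, piebald: 2
solid: 2 out of 4 → fraction 1/2
Expected count = 1/2 × 548 = 274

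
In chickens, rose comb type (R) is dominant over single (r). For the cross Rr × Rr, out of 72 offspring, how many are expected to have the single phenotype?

Punnett square for Rr × Rr:
Offspring genotypes: 1 RR, 2 Rr, 1 rr
Total offspring: 4
Count with target: 1
Probability: 1/4
Expected count = 1/4 × 72 = 18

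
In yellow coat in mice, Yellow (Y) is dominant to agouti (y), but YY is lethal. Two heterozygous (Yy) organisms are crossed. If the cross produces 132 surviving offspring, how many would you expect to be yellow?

Cross: Yy × Yy
Punnett square offspring (before lethality): 1 YY, 2 Yy, 1 yy
The YY genotype is lethal (embryos die); surviving offspring: 2 Yy, 1 yy
yellow: 2 out of 3 → fraction 2/3
Expected count = 2/3 × 132 = 88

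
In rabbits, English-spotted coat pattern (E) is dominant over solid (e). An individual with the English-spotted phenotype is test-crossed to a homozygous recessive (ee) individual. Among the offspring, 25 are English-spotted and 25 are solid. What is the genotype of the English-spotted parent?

Test cross: ? × ee
Offspring: 25 English-spotted, 25 solid — approximately 1:1.
A 1:1 ratio in a test cross indicates the unknown parent is heterozygous (Ee).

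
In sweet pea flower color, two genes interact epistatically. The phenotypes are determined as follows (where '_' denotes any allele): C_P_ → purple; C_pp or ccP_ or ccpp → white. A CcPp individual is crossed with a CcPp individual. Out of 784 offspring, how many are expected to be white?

Cross: CcPp × CcPp — consider each gene separately:
C gene: Cc × Cc → 1 CC, 2 Cc, 1 cc → 3 C_ : 1 cc (out of 4)
P gene: Pp × Pp → 1 PP, 2 Pp, 1 pp → 3 P_ : 1 pp (out of 4)
Genotype classes (out of 4 × 4 = 16): C_P_ = 3×3 = 9; C_pp = 3×1 = 3; ccP_ = 1×3 = 3; ccpp = 1×1 = 1
Apply the phenotype rules: C_P_ (9) → purple; C_pp (3) + ccP_ (3) + ccpp (1) → white
Phenotype counts (out of 16): 9 purple, 7 white
white: 7 out of 16 → fraction 7/16
Expected count = 7/16 × 784 = 343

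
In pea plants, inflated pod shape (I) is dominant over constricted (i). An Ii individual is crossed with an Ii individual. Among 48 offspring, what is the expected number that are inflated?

Punnett square for Ii × Ii:
Offspring genotypes: 1 II, 2 Ii, 1 ii
inflated: 3, constricted: 1
inflated: 3 out of 4 → fraction 3/4
Expected count = 3/4 × 48 = 36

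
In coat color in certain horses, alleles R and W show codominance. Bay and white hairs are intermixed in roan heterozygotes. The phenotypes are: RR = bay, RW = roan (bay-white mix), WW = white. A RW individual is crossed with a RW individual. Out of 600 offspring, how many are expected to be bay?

Punnett square for RW × RW:
Offspring genotypes: 1 RR, 2 RW, 1 WW
Phenotype counts: 1 bay, 2 roan (bay-white mix), 1 white
bay: 1 out of 4 → fraction 1/4
Expected count = 1/4 × 600 = 150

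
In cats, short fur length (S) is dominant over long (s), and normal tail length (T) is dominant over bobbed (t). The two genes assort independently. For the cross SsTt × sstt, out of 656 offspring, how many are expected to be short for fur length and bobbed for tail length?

Dihybrid cross SsTt × sstt — consider each gene separately:
fur length: Ss × ss → 2 Ss, 2 ss → 2 S_ : 2 ss (out of 4)
tail length: Tt × tt → 2 Tt, 2 tt → 2 T_ : 2 tt (out of 4)
Looking for: short (S_) and bobbed (tt)
P(short) = 2/4, P(bobbed) = 2/4
P(both) = 2/4 × 2/4 = 4/16 = 1/4
Expected count = 1/4 × 656 = 164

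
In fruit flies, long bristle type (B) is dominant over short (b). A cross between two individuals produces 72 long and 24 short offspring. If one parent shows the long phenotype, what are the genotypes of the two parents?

Observed offspring: 72 long, 24 short
The observed ratio simplifies to 3:1. Short (bb) offspring appear, so each parent must contribute one b allele. The parent stated to show long carries B, so it is Bb. The other parent is then either Bb or bb: Bb × bb would give a 1:1 split, whereas Bb × Bb gives 3:1 — matching the data. So both parents are heterozygous (Bb × Bb).
Parent genotypes: Bb × Bb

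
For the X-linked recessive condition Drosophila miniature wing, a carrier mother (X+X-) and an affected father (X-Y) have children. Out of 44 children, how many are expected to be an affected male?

Cross: X+X- × X-Y
Offspring: 1 X+X-, 1 X+Y, 1 X-X-, 1 X-Y
Probability of an affected male: 1/4
Expected count = 1/4 × 44 = 11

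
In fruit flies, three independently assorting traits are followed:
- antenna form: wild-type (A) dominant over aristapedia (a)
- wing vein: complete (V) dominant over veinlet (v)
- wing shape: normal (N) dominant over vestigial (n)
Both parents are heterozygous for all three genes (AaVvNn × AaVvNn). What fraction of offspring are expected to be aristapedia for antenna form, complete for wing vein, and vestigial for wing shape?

Trihybrid cross: AaVvNn × AaVvNn
Each trait segregates independently with a 3:1 phenotypic ratio, so each gene contributes 3/4 (dominant) or 1/4 (recessive).
Target: aristapedia (antenna form), complete (wing vein), vestigial (wing shape)
Probability = product of independent per-trait probabilities
= 1/4 × 3/4 × 1/4 = 3/64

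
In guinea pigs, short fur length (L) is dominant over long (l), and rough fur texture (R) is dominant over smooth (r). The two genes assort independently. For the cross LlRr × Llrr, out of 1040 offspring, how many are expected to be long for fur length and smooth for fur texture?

Dihybrid cross LlRr × Llrr — consider each gene separately:
fur length: Ll × Ll → 1 LL, 2 Ll, 1 ll → 3 L_ : 1 ll (out of 4)
fur texture: Rr × rr → 2 Rr, 2 rr → 2 R_ : 2 rr (out of 4)
Looking for: long (ll) and smooth (rr)
P(long) = 1/4, P(smooth) = 2/4
P(both) = 1/4 × 2/4 = 2/16 = 1/8
Expected count = 1/8 × 1040 = 130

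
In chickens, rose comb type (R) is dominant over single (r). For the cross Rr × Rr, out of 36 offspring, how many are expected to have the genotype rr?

Punnett square for Rr × Rr:
Offspring genotypes: 1 RR, 2 Rr, 1 rr
Total offspring: 4
Count with target: 1
Probability: 1/4
Expected count = 1/4 × 36 = 9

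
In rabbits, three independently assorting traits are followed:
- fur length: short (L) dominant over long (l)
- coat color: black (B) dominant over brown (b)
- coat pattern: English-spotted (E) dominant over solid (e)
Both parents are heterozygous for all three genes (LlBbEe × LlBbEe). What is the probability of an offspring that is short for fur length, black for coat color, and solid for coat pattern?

Trihybrid cross: LlBbEe × LlBbEe
Each trait segregates independently with a 3:1 phenotypic ratio, so each gene contributes 3/4 (dominant) or 1/4 (recessive).
Target: short (fur length), black (coat color), solid (coat pattern)
Probability = product of independent per-trait probabilities
= 3/4 × 3/4 × 1/4 = 9/64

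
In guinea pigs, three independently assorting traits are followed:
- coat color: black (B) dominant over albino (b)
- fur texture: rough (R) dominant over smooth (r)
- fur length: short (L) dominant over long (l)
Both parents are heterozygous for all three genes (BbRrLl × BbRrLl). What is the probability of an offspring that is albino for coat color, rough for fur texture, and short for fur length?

Trihybrid cross: BbRrLl × BbRrLl
Each trait segregates independently with a 3:1 phenotypic ratio, so each gene contributes 3/4 (dominant) or 1/4 (recessive).
Target: albino (coat color), rough (fur texture), short (fur length)
Probability = product of independent per-trait probabilities
= 1/4 × 3/4 × 3/4 = 9/64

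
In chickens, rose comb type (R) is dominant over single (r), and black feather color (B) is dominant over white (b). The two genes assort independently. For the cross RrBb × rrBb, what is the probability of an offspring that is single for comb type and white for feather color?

Dihybrid cross RrBb × rrBb — consider each gene separately:
comb type: Rr × rr → 2 Rr, 2 rr → 2 R_ : 2 rr (out of 4)
feather color: Bb × Bb → 1 BB, 2 Bb, 1 bb → 3 B_ : 1 bb (out of 4)
Looking for: single (rr) and white (bb)
P(single) = 2/4, P(white) = 1/4
P(both) = 2/4 × 1/4 = 2/16 = 1/8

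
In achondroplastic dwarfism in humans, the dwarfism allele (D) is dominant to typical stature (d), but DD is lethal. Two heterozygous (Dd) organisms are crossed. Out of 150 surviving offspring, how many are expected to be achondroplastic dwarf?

Cross: Dd × Dd
Punnett square offspring (before lethality): 1 DD, 2 Dd, 1 dd
The DD genotype is lethal (embryos die); surviving offspring: 2 Dd, 1 dd
achondroplastic dwarf: 2 out of 3 → fraction 2/3
Expected count = 2/3 × 150 = 100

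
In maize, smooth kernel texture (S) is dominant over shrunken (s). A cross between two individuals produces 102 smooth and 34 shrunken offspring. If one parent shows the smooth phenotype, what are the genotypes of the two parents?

Observed offspring: 102 smooth, 34 shrunken
The observed ratio simplifies to 3:1. Shrunken (ss) offspring appear, so each parent must contribute one s allele. The parent stated to show smooth carries S, so it is Ss. The other parent is then either Ss or ss: Ss × ss would give a 1:1 split, whereas Ss × Ss gives 3:1 — matching the data. So both parents are heterozygous (Ss × Ss).
Parent genotypes: Ss × Ss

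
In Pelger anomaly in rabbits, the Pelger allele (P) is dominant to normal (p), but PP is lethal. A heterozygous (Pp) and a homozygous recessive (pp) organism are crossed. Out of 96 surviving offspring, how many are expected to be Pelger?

Cross: Pp × pp
Punnett square offspring (before lethality): 2 Pp, 2 pp
No PP offspring are produced in this cross.
Pelger: 2 out of 4 → fraction 1/2
Expected count = 1/2 × 96 = 48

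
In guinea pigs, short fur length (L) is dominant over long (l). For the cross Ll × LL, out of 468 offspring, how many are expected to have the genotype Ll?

Punnett square for Ll × LL:
Offspring genotypes: 2 LL, 2 Ll
Total offspring: 4
Count with target: 2
Probability: 2/4 = 1/2
Expected count = 1/2 × 468 = 234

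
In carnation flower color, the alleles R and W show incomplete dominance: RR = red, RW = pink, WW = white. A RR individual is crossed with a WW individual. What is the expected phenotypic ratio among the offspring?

Punnett square for RR × WW:
Offspring genotypes: 4 RW
Phenotype counts: 4 pink
Ratio: all pink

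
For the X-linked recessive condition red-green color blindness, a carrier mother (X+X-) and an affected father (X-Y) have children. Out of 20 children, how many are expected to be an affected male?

Cross: X+X- × X-Y
Offspring: 1 X+X-, 1 X+Y, 1 X-X-, 1 X-Y
Probability of an affected male: 1/4
Expected count = 1/4 × 20 = 5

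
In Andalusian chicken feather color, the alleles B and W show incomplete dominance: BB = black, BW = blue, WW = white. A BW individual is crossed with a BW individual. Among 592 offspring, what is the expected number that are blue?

Punnett square for BW × BW:
Offspring genotypes: 1 BB, 2 BW, 1 WW
Phenotype counts: 1 black, 2 blue, 1 white
blue: 2 out of 4 → fraction 1/2
Expected count = 1/2 × 592 = 296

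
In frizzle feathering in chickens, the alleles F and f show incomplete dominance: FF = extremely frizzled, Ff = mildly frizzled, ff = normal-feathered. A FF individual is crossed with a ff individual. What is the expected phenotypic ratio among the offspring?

Punnett square for FF × ff:
Offspring genotypes: 4 Ff
Phenotype counts: 4 mildly frizzled
Ratio: all mildly frizzled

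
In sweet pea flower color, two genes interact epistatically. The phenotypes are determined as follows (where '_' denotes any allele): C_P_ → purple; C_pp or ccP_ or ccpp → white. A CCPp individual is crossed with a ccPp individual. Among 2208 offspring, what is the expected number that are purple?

Cross: CCPp × ccPp — consider each gene separately:
C gene: CC × cc → 4 Cc → 4 C_ (out of 4)
P gene: Pp × Pp → 1 PP, 2 Pp, 1 pp → 3 P_ : 1 pp (out of 4)
Genotype classes (out of 4 × 4 = 16): C_P_ = 4×3 = 12; C_pp = 4×1 = 4
Apply the phenotype rules: C_P_ (12) → purple; C_pp (4) → white
Phenotype counts (out of 16): 12 purple, 4 white
purple: 12 out of 16 → fraction 3/4
Expected count = 3/4 × 2208 = 1656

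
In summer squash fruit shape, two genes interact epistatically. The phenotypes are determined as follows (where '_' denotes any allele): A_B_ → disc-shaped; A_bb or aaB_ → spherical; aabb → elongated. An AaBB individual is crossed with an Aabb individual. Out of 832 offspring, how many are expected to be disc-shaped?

Cross: AaBB × Aabb — consider each gene separately:
A gene: Aa × Aa → 1 AA, 2 Aa, 1 aa → 3 A_ : 1 aa (out of 4)
B gene: BB × bb → 4 Bb → 4 B_ (out of 4)
Genotype classes (out of 4 × 4 = 16): A_B_ = 3×4 = 12; aaB_ = 1×4 = 4
Apply the phenotype rules: A_B_ (12) → disc-shaped; aaB_ (4) → spherical
Phenotype counts (out of 16): 12 disc-shaped, 4 spherical
disc-shaped: 12 out of 16 → fraction 3/4
Expected count = 3/4 × 832 = 624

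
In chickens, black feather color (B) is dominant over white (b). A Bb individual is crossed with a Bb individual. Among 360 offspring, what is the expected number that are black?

Punnett square for Bb × Bb:
Offspring genotypes: 1 BB, 2 Bb, 1 bb
black: 3, white: 1
black: 3 out of 4 → fraction 3/4
Expected count = 3/4 × 360 = 270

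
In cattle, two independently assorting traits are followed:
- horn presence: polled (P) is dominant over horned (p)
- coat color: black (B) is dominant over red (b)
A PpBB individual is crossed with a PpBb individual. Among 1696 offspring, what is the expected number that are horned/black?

Dihybrid cross PpBB × PpBb — consider each gene separately:
horn presence: Pp × Pp → 1 PP, 2 Pp, 1 pp → 3 P_ : 1 pp (out of 4)
coat color: BB × Bb → 2 BB, 2 Bb → 4 B_ (out of 4)
Combine (counts out of 4 × 4 = 16): polled/black (P_B_) = 3×4 = 12; horned/black (ppB_) = 1×4 = 4
Phenotype counts (out of 16): 12 polled/black, 4 horned/black
horned/black: 4 out of 16 → fraction 1/4
Expected count = 1/4 × 1696 = 424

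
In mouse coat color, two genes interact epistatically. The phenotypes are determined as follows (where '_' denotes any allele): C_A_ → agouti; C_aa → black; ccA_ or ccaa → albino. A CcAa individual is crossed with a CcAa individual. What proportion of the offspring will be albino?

Cross: CcAa × CcAa — consider each gene separately:
C gene: Cc × Cc → 1 CC, 2 Cc, 1 cc → 3 C_ : 1 cc (out of 4)
A gene: Aa × Aa → 1 AA, 2 Aa, 1 aa → 3 A_ : 1 aa (out of 4)
Genotype classes (out of 4 × 4 = 16): C_A_ = 3×3 = 9; C_aa = 3×1 = 3; ccA_ = 1×3 = 3; ccaa = 1×1 = 1
Apply the phenotype rules: C_A_ (9) → agouti; C_aa (3) → black; ccA_ (3) + ccaa (1) → albino
Phenotype counts (out of 16): 9 agouti, 3 black, 4 albino
albino: 4 out of 16
Probability: 4/16 = 1/4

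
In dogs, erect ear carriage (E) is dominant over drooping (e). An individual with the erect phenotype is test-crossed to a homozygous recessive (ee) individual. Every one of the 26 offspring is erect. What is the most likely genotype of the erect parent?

Test cross: ? × ee
All offspring are erect.
If the unknown parent were heterozygous (Ee), about half of 26 offspring would be drooping; none are. The unknown parent is most likely homozygous dominant (EE).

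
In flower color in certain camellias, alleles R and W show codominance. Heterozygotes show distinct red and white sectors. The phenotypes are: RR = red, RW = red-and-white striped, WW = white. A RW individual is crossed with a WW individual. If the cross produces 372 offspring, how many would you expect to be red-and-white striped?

Punnett square for RW × WW:
Offspring genotypes: 2 RW, 2 WW
Phenotype counts: 2 red-and-white striped, 2 white
red-and-white striped: 2 out of 4 → fraction 1/2
Expected count = 1/2 × 372 = 186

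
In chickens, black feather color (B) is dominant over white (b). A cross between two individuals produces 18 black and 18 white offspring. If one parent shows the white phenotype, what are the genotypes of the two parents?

Observed offspring: 18 black, 18 white
The observed ratio simplifies to 1:1. One parent shows white, so its genotype must be bb. A 1:1 offspring split requires the other parent to be heterozygous (Bb).
Parent genotypes: bb × Bb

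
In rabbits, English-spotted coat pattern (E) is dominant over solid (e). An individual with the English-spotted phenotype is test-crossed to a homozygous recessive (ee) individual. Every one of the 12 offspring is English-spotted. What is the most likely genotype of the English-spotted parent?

Test cross: ? × ee
All offspring are English-spotted.
If the unknown parent were heterozygous (Ee), about half of 12 offspring would be solid; none are. The unknown parent is most likely homozygous dominant (EE).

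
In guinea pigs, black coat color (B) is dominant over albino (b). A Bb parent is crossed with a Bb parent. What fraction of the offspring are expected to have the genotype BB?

Punnett square for Bb × Bb:
Offspring genotypes: 1 BB, 2 Bb, 1 bb
Total offspring: 4
Count with target: 1
Probability: 1/4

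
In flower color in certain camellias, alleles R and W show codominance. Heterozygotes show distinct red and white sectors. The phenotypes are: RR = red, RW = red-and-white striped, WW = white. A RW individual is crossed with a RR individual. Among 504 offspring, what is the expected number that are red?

Punnett square for RW × RR:
Offspring genotypes: 2 RR, 2 RW
Phenotype counts: 2 red, 2 red-and-white striped
red: 2 out of 4 → fraction 1/2
Expected count = 1/2 × 504 = 252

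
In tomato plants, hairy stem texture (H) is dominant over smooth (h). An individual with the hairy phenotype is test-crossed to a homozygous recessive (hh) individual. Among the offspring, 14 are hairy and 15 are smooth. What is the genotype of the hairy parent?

Test cross: ? × hh
Offspring: 14 hairy, 15 smooth — approximately 1:1.
A 1:1 ratio in a test cross indicates the unknown parent is heterozygous (Hh).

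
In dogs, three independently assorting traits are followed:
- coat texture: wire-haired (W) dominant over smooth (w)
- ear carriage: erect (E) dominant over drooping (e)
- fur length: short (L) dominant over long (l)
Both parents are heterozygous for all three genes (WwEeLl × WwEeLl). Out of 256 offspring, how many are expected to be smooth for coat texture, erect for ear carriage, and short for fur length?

Trihybrid cross: WwEeLl × WwEeLl
Each trait segregates independently with a 3:1 phenotypic ratio, so each gene contributes 3/4 (dominant) or 1/4 (recessive).
Target: smooth (coat texture), erect (ear carriage), short (fur length)
Probability = product of independent per-trait probabilities
= 1/4 × 3/4 × 3/4 = 9/64
Expected count = 9/64 × 256 = 36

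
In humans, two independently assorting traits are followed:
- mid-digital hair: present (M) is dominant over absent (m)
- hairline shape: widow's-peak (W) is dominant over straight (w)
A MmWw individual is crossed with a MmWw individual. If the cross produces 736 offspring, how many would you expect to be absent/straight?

Dihybrid cross MmWw × MmWw — consider each gene separately:
mid-digital hair: Mm × Mm → 1 MM, 2 Mm, 1 mm → 3 M_ : 1 mm (out of 4)
hairline shape: Ww × Ww → 1 WW, 2 Ww, 1 ww → 3 W_ : 1 ww (out of 4)
Combine (counts out of 4 × 4 = 16): present/widow's-peak (M_W_) = 3×3 = 9; present/straight (M_ww) = 3×1 = 3; absent/widow's-peak (mmW_) = 1×3 = 3; absent/straight (mmww) = 1×1 = 1
Phenotype counts (out of 16): 9 present/widow's-peak, 3 present/straight, 3 absent/widow's-peak, 1 absent/straight
absent/straight: 1 out of 16 → fraction 1/16
Expected count = 1/16 × 736 = 46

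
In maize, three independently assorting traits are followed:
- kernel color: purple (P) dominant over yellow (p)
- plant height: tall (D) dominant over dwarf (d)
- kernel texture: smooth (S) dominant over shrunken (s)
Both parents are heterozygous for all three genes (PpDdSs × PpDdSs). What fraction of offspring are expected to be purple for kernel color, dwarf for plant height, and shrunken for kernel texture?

Trihybrid cross: PpDdSs × PpDdSs
Each trait segregates independently with a 3:1 phenotypic ratio, so each gene contributes 3/4 (dominant) or 1/4 (recessive).
Target: purple (kernel color), dwarf (plant height), shrunken (kernel texture)
Probability = product of independent per-trait probabilities
= 3/4 × 1/4 × 1/4 = 3/64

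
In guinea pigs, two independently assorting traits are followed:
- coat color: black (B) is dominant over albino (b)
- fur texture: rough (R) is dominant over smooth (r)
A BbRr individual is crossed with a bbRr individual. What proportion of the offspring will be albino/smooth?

Dihybrid cross BbRr × bbRr — consider each gene separately:
coat color: Bb × bb → 2 Bb, 2 bb → 2 B_ : 2 bb (out of 4)
fur texture: Rr × Rr → 1 RR, 2 Rr, 1 rr → 3 R_ : 1 rr (out of 4)
Combine (counts out of 4 × 4 = 16): black/rough (B_R_) = 2×3 = 6; black/smooth (B_rr) = 2×1 = 2; albino/rough (bbR_) = 2×3 = 6; albino/smooth (bbrr) = 2×1 = 2
Phenotype counts (out of 16): 6 black/rough, 2 black/smooth, 6 albino/rough, 2 albino/smooth
albino/smooth: 2 out of 16
Probability: 2/16 = 1/8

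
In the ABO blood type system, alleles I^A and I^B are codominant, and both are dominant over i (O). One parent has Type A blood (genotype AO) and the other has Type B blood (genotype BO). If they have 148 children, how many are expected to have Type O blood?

Cross: AO × BO
Possible offspring genotypes: 1 AB, 1 AO, 1 BO, 1 OO
Blood type counts: 1 Type AB, 1 Type A, 1 Type B, 1 Type O
Probability of Type O: 1/4
Expected count = 1/4 × 148 = 37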